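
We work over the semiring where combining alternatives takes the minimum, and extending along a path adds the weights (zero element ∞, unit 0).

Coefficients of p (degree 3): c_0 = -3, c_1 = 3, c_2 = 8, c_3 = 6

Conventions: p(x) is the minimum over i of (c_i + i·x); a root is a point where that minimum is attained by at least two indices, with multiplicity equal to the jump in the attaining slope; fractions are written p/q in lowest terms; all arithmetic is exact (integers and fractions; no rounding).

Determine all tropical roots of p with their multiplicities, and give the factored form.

hull edge (i=0, c=-3) to (i=3, c=6): slope 3, span 3
Factored form: p(x) = 6 ⊗ (x ⊕ (-3)) ⊗ (x ⊕ (-3)) ⊗ (x ⊕ (-3))
Answer: roots = -3 (mult 3)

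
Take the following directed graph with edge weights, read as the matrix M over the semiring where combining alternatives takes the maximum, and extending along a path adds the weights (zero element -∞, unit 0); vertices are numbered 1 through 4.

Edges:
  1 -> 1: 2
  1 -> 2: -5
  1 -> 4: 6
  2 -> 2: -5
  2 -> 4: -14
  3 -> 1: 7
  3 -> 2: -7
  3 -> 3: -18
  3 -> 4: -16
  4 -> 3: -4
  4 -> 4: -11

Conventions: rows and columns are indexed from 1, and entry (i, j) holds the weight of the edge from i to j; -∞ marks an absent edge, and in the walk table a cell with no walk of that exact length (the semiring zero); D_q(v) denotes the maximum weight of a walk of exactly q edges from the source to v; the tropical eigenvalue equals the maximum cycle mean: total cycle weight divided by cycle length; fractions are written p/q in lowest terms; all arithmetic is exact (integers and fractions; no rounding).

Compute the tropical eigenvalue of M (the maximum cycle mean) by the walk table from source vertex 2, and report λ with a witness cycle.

q=0: [-∞, 0, -∞, -∞]
q=1: [-∞, -5, -∞, -14]
q=2: [-∞, -10, -18, -19]
q=3: [-11, -15, -23, -24]
q=4: [-9, -16, -28, -5]
Optimal cycle mean attained by: cycle 1->4->3->1, total 6 + (-4) + 7, length 3.
Answer: λ = 3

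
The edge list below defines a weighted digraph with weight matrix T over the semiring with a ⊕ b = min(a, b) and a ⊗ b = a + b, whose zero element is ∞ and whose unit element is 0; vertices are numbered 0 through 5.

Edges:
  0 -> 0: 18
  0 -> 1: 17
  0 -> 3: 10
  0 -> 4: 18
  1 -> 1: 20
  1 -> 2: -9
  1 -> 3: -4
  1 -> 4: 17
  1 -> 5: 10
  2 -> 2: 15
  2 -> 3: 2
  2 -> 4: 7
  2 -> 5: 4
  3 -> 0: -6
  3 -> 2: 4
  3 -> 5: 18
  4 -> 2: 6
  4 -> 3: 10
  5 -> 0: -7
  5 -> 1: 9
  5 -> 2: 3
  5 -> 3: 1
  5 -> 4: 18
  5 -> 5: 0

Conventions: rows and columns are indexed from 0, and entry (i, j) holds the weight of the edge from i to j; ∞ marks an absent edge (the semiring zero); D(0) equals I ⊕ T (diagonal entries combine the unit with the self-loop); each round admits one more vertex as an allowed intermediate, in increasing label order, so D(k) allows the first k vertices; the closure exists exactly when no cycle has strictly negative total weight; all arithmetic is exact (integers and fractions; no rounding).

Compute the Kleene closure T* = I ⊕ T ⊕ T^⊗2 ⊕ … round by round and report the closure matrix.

D(0):
  [0, 17, ∞, 10, 18, ∞]
  [∞, 0, -9, -4, 17, 10]
  [∞, ∞, 0, 2, 7, 4]
  [-6, ∞, 4, 0, ∞, 18]
  [∞, ∞, 6, 10, 0, ∞]
  [-7, 9, 3, 1, 18, 0]
D(1):
  [0, 17, ∞, 10, 18, ∞]
  [∞, 0, -9, -4, 17, 10]
  [∞, ∞, 0, 2, 7, 4]
  [-6, 11, 4, 0, 12, 18]
  [∞, ∞, 6, 10, 0, ∞]
  [-7, 9, 3, 1, 11, 0]
D(2):
  [0, 17, 8, 10, 18, 27]
  [∞, 0, -9, -4, 17, 10]
  [∞, ∞, 0, 2, 7, 4]
  [-6, 11, 2, 0, 12, 18]
  [∞, ∞, 6, 10, 0, ∞]
  [-7, 9, 0, 1, 11, 0]
D(3):
  [0, 17, 8, 10, 15, 12]
  [∞, 0, -9, -7, -2, -5]
  [∞, ∞, 0, 2, 7, 4]
  [-6, 11, 2, 0, 9, 6]
  [∞, ∞, 6, 8, 0, 10]
  [-7, 9, 0, 1, 7, 0]
D(4):
  [0, 17, 8, 10, 15, 12]
  [-13, 0, -9, -7, -2, -5]
  [-4, 13, 0, 2, 7, 4]
  [-6, 11, 2, 0, 9, 6]
  [2, 19, 6, 8, 0, 10]
  [-7, 9, 0, 1, 7, 0]
D(5):
  [0, 17, 8, 10, 15, 12]
  [-13, 0, -9, -7, -2, -5]
  [-4, 13, 0, 2, 7, 4]
  [-6, 11, 2, 0, 9, 6]
  [2, 19, 6, 8, 0, 10]
  [-7, 9, 0, 1, 7, 0]
D(6):
  [0, 17, 8, 10, 15, 12]
  [-13, 0, -9, -7, -2, -5]
  [-4, 13, 0, 2, 7, 4]
  [-6, 11, 2, 0, 9, 6]
  [2, 19, 6, 8, 0, 10]
  [-7, 9, 0, 1, 7, 0]
Answer: T* = [[0, 17, 8, 10, 15, 12], [-13, 0, -9, -7, -2, -5], [-4, 13, 0, 2, 7, 4], [-6, 11, 2, 0, 9, 6], [2, 19, 6, 8, 0, 10], [-7, 9, 0, 1, 7, 0]]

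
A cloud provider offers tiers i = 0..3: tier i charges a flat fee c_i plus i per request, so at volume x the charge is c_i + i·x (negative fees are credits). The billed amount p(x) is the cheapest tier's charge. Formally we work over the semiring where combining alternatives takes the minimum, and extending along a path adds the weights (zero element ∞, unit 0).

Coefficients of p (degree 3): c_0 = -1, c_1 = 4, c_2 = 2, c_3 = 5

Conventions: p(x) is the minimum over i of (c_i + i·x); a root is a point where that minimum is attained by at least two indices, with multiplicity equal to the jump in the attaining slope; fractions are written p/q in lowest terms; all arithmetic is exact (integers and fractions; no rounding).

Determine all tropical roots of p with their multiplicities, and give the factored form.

hull edge (i=0, c=-1) to (i=2, c=2): slope 3/2, span 2
hull edge (i=2, c=2) to (i=3, c=5): slope 3, span 1
Factored form: p(x) = 5 ⊗ (x ⊕ (-3)) ⊗ (x ⊕ (-3/2)) ⊗ (x ⊕ (-3/2))
Answer: roots = -3 (mult 1), -3/2 (mult 2)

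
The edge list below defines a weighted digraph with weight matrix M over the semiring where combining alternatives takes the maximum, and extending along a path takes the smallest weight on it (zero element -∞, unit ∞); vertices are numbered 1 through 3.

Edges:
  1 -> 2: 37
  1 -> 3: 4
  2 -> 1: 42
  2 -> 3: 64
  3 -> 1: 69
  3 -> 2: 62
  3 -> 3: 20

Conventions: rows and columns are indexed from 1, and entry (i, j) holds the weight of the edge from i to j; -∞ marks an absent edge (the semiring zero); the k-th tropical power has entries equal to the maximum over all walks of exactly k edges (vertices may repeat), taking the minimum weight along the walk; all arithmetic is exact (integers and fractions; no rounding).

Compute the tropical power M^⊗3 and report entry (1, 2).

M^⊗2:
  [37, 4, 37]
  [64, 62, 20]
  [42, 37, 62]
M^⊗3:
  [37, 37, 20]
  [42, 37, 62]
  [62, 62, 37]
Key observation: the optimum is the walk 1->2->3->2, with weight 37 min 64 min 62 = 37.
Optimal value attained by: walk 1->2->3->2.
Answer: (M^⊗3)[1][2] = 37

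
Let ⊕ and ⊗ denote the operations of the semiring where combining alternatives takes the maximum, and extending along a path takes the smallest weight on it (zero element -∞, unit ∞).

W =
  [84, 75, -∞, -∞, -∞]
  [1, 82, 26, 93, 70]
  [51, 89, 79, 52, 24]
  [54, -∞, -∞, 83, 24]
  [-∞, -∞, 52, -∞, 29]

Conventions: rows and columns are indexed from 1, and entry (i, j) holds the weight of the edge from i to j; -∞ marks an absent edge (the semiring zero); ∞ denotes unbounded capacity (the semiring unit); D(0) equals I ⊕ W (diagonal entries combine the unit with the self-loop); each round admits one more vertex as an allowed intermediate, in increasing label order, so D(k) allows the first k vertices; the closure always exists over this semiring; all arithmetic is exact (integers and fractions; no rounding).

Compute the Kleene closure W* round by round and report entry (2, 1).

D(0):
  [∞, 75, -∞, -∞, -∞]
  [1, ∞, 26, 93, 70]
  [51, 89, ∞, 52, 24]
  [54, -∞, -∞, ∞, 24]
  [-∞, -∞, 52, -∞, ∞]
D(1):
  [∞, 75, -∞, -∞, -∞]
  [1, ∞, 26, 93, 70]
  [51, 89, ∞, 52, 24]
  [54, 54, -∞, ∞, 24]
  [-∞, -∞, 52, -∞, ∞]
D(2):
  [∞, 75, 26, 75, 70]
  [1, ∞, 26, 93, 70]
  [51, 89, ∞, 89, 70]
  [54, 54, 26, ∞, 54]
  [-∞, -∞, 52, -∞, ∞]
D(3):
  [∞, 75, 26, 75, 70]
  [26, ∞, 26, 93, 70]
  [51, 89, ∞, 89, 70]
  [54, 54, 26, ∞, 54]
  [51, 52, 52, 52, ∞]
D(4):
  [∞, 75, 26, 75, 70]
  [54, ∞, 26, 93, 70]
  [54, 89, ∞, 89, 70]
  [54, 54, 26, ∞, 54]
  [52, 52, 52, 52, ∞]
D(5):
  [∞, 75, 52, 75, 70]
  [54, ∞, 52, 93, 70]
  [54, 89, ∞, 89, 70]
  [54, 54, 52, ∞, 54]
  [52, 52, 52, 52, ∞]
Answer: W*[2][1] = 54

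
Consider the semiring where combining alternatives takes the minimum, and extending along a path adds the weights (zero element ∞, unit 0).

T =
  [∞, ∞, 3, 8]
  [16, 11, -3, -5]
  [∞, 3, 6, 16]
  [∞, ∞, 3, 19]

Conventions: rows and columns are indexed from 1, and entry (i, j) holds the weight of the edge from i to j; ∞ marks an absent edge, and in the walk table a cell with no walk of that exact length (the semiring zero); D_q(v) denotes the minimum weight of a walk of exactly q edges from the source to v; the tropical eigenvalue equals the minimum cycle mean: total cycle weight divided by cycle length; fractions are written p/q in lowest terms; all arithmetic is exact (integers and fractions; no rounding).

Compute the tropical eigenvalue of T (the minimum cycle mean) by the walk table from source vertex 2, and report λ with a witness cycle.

q=0: [∞, 0, ∞, ∞]
q=1: [16, 11, -3, -5]
q=2: [27, 0, -2, 6]
q=3: [16, 1, -3, -5]
q=4: [17, 0, -2, -4]
Optimal cycle mean attained by: cycle 2->3->2, total (-3) + 3, length 2.
Answer: λ = 0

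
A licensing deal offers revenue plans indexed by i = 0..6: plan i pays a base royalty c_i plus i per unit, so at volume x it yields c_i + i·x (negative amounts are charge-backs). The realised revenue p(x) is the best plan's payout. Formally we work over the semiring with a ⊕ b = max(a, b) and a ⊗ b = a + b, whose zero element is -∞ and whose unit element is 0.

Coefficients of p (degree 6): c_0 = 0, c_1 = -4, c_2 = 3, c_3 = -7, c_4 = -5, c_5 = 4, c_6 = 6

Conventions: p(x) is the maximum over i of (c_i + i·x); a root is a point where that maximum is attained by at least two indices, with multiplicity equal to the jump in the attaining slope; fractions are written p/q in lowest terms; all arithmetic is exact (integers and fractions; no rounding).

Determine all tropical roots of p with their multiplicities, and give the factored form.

hull edge (i=0, c=0) to (i=2, c=3): slope 3/2, span 2
hull edge (i=2, c=3) to (i=6, c=6): slope 3/4, span 4
Factored form: p(x) = 6 ⊗ (x ⊕ (-3/2)) ⊗ (x ⊕ (-3/2)) ⊗ (x ⊕ (-3/4)) ⊗ (x ⊕ (-3/4)) ⊗ (x ⊕ (-3/4)) ⊗ (x ⊕ (-3/4))
Answer: roots = -3/2 (mult 2), -3/4 (mult 4)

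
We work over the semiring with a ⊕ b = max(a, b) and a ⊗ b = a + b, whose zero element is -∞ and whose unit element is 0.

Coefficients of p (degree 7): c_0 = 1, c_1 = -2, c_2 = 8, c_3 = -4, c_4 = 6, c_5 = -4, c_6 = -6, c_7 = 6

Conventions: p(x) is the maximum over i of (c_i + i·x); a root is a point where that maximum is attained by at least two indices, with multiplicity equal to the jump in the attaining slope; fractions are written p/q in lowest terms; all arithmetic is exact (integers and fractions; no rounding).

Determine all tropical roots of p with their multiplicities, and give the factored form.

hull edge (i=0, c=1) to (i=2, c=8): slope 7/2, span 2
hull edge (i=2, c=8) to (i=7, c=6): slope -2/5, span 5
Factored form: p(x) = 6 ⊗ (x ⊕ (-7/2)) ⊗ (x ⊕ (-7/2)) ⊗ (x ⊕ 2/5) ⊗ (x ⊕ 2/5) ⊗ (x ⊕ 2/5) ⊗ (x ⊕ 2/5) ⊗ (x ⊕ 2/5)
Answer: roots = -7/2 (mult 2), 2/5 (mult 5)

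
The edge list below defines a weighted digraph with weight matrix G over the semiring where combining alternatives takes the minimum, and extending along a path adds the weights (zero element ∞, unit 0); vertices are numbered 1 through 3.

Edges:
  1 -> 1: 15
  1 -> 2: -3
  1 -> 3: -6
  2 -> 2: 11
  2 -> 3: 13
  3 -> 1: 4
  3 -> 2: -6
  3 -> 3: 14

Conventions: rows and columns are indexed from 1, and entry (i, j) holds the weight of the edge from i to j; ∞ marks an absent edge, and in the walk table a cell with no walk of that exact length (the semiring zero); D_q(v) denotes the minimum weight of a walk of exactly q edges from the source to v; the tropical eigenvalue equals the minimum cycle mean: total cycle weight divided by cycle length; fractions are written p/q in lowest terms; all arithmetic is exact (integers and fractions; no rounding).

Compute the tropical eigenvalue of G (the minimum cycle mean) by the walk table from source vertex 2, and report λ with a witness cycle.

q=0: [∞, 0, ∞]
q=1: [∞, 11, 13]
q=2: [17, 7, 24]
q=3: [28, 14, 11]
Optimal cycle mean attained by: cycle 1->3->1, total (-6) + 4, length 2.
Answer: λ = -1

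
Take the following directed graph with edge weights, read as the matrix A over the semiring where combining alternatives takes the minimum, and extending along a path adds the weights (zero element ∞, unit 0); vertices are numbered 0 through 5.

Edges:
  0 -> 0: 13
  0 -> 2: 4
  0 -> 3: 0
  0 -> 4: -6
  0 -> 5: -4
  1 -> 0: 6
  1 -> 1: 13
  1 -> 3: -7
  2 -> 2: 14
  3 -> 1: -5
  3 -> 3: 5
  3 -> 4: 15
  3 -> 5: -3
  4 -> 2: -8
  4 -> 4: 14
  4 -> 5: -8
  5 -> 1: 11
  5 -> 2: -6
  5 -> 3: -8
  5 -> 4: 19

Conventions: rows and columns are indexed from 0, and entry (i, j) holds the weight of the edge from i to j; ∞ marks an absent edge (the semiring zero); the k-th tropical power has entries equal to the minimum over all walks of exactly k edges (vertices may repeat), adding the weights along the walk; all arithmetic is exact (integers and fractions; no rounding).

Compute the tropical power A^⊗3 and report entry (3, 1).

A^⊗2:
  [26, -5, -14, -12, 7, -14]
  [19, -12, 10, -2, 0, -10]
  [∞, ∞, 28, ∞, ∞, ∞]
  [1, 0, -9, -12, 16, 2]
  [∞, 3, -14, -16, 11, 6]
  [17, -13, 8, -3, 7, -11]
A^⊗3:
  [1, -17, -20, -22, 3, -15]
  [-6, -7, -16, -19, 9, -8]
  [∞, ∞, 42, ∞, ∞, ∞]
  [6, -17, -4, -7, -5, -15]
  [9, -21, 0, -11, -1, -19]
  [-7, -8, -17, -20, 8, -6]
Key observation: the optimum is the walk 3->1->3->1, with weight (-5) + (-7) + (-5) = -17.
Optimal value attained by: walk 3->1->3->1.
Answer: (A^⊗3)[3][1] = -17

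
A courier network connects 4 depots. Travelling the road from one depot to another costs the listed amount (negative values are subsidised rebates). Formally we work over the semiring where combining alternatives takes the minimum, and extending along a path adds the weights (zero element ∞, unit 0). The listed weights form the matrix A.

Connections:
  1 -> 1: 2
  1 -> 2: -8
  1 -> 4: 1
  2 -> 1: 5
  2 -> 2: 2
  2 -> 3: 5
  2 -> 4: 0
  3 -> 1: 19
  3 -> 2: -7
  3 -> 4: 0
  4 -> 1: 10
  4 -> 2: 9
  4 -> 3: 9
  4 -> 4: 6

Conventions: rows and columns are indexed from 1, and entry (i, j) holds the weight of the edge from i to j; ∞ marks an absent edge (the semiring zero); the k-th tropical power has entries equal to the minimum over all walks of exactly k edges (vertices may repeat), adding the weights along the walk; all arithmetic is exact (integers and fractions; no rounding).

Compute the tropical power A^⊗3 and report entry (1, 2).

A^⊗2:
  [-3, -6, -3, -8]
  [7, -3, 7, 2]
  [-2, -5, -2, -7]
  [12, 2, 14, 9]
A^⊗3:
  [-1, -11, -1, -6]
  [2, -1, 2, -3]
  [0, -10, 0, -5]
  [7, 4, 7, 2]
Key observation: the optimum is the walk 1->2->1->2, with weight (-8) + 5 + (-8) = -11.
Optimal value attained by: walk 1->2->1->2.
Answer: (A^⊗3)[1][2] = -11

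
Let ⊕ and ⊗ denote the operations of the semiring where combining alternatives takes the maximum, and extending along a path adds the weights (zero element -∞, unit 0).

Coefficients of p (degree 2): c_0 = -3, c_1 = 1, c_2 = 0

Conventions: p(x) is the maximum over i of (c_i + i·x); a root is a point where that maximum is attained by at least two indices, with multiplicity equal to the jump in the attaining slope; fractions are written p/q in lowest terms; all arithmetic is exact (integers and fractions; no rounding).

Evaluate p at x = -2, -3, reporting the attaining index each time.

p(-2) = max(-3+0·(-2)=-3, 1+1·(-2)=-1, 0+2·(-2)=-4) = -1 (attained by i=1)
p(-3) = max(-3+0·(-3)=-3, 1+1·(-3)=-2, 0+2·(-3)=-6) = -2 (attained by i=1)
Answer: p(-2) = -1; p(-3) = -2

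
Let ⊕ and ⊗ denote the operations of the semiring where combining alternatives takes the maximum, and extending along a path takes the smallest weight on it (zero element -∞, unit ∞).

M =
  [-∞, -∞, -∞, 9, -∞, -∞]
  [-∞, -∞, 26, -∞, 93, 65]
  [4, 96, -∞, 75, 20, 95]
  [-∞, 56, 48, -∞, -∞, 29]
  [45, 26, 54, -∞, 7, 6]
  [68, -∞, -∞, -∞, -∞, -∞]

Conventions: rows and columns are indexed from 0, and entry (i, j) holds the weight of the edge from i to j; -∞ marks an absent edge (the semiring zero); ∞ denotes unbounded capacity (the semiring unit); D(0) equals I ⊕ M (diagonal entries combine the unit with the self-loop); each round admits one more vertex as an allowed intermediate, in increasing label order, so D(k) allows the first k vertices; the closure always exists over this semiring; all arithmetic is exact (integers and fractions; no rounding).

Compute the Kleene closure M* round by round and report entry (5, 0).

D(0):
  [∞, -∞, -∞, 9, -∞, -∞]
  [-∞, ∞, 26, -∞, 93, 65]
  [4, 96, ∞, 75, 20, 95]
  [-∞, 56, 48, ∞, -∞, 29]
  [45, 26, 54, -∞, ∞, 6]
  [68, -∞, -∞, -∞, -∞, ∞]
D(1):
  [∞, -∞, -∞, 9, -∞, -∞]
  [-∞, ∞, 26, -∞, 93, 65]
  [4, 96, ∞, 75, 20, 95]
  [-∞, 56, 48, ∞, -∞, 29]
  [45, 26, 54, 9, ∞, 6]
  [68, -∞, -∞, 9, -∞, ∞]
D(2):
  [∞, -∞, -∞, 9, -∞, -∞]
  [-∞, ∞, 26, -∞, 93, 65]
  [4, 96, ∞, 75, 93, 95]
  [-∞, 56, 48, ∞, 56, 56]
  [45, 26, 54, 9, ∞, 26]
  [68, -∞, -∞, 9, -∞, ∞]
D(3):
  [∞, -∞, -∞, 9, -∞, -∞]
  [4, ∞, 26, 26, 93, 65]
  [4, 96, ∞, 75, 93, 95]
  [4, 56, 48, ∞, 56, 56]
  [45, 54, 54, 54, ∞, 54]
  [68, -∞, -∞, 9, -∞, ∞]
D(4):
  [∞, 9, 9, 9, 9, 9]
  [4, ∞, 26, 26, 93, 65]
  [4, 96, ∞, 75, 93, 95]
  [4, 56, 48, ∞, 56, 56]
  [45, 54, 54, 54, ∞, 54]
  [68, 9, 9, 9, 9, ∞]
D(5):
  [∞, 9, 9, 9, 9, 9]
  [45, ∞, 54, 54, 93, 65]
  [45, 96, ∞, 75, 93, 95]
  [45, 56, 54, ∞, 56, 56]
  [45, 54, 54, 54, ∞, 54]
  [68, 9, 9, 9, 9, ∞]
D(6):
  [∞, 9, 9, 9, 9, 9]
  [65, ∞, 54, 54, 93, 65]
  [68, 96, ∞, 75, 93, 95]
  [56, 56, 54, ∞, 56, 56]
  [54, 54, 54, 54, ∞, 54]
  [68, 9, 9, 9, 9, ∞]
Answer: M*[5][0] = 68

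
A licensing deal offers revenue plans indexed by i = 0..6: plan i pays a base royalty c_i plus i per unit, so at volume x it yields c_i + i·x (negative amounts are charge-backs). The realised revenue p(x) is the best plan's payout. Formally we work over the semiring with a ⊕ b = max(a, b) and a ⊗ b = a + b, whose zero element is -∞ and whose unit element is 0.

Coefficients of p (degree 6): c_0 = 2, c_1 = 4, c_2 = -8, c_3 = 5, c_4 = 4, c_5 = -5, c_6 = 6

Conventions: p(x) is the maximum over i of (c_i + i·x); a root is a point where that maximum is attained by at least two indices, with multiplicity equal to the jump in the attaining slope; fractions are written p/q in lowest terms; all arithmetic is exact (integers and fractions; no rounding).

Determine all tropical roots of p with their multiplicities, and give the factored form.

hull edge (i=0, c=2) to (i=1, c=4): slope 2, span 1
hull edge (i=1, c=4) to (i=3, c=5): slope 1/2, span 2
hull edge (i=3, c=5) to (i=6, c=6): slope 1/3, span 3
Factored form: p(x) = 6 ⊗ (x ⊕ (-2)) ⊗ (x ⊕ (-1/2)) ⊗ (x ⊕ (-1/2)) ⊗ (x ⊕ (-1/3)) ⊗ (x ⊕ (-1/3)) ⊗ (x ⊕ (-1/3))
Answer: roots = -2 (mult 1), -1/2 (mult 2), -1/3 (mult 3)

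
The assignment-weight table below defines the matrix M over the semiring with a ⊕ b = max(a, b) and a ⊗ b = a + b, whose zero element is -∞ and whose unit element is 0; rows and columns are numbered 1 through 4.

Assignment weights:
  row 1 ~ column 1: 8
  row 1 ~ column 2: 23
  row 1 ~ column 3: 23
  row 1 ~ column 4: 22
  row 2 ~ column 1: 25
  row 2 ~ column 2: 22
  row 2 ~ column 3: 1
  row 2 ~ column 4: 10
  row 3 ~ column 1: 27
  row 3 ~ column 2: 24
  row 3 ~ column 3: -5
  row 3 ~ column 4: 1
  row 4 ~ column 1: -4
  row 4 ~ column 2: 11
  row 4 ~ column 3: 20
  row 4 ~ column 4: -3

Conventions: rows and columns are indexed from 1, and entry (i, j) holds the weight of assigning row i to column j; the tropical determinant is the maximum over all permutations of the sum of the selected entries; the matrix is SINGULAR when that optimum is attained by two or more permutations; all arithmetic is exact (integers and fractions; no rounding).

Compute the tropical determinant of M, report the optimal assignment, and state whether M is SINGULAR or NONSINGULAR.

σ = (1, 2, 3, 4): 8 + 22 + (-5) + (-3) = 22
σ = (1, 2, 4, 3): 8 + 22 + 1 + 20 = 51
σ = (1, 3, 2, 4): 8 + 1 + 24 + (-3) = 30
σ = (1, 3, 4, 2): 8 + 1 + 1 + 11 = 21
σ = (1, 4, 2, 3): 8 + 10 + 24 + 20 = 62
σ = (1, 4, 3, 2): 8 + 10 + (-5) + 11 = 24
σ = (2, 1, 3, 4): 23 + 25 + (-5) + (-3) = 40
σ = (2, 1, 4, 3): 23 + 25 + 1 + 20 = 69
σ = (2, 3, 1, 4): 23 + 1 + 27 + (-3) = 48
σ = (2, 3, 4, 1): 23 + 1 + 1 + (-4) = 21
σ = (2, 4, 1, 3): 23 + 10 + 27 + 20 = 80
σ = (2, 4, 3, 1): 23 + 10 + (-5) + (-4) = 24
σ = (3, 1, 2, 4): 23 + 25 + 24 + (-3) = 69
σ = (3, 1, 4, 2): 23 + 25 + 1 + 11 = 60
σ = (3, 2, 1, 4): 23 + 22 + 27 + (-3) = 69
σ = (3, 2, 4, 1): 23 + 22 + 1 + (-4) = 42
σ = (3, 4, 1, 2): 23 + 10 + 27 + 11 = 71
σ = (3, 4, 2, 1): 23 + 10 + 24 + (-4) = 53
σ = (4, 1, 2, 3): 22 + 25 + 24 + 20 = 91
σ = (4, 1, 3, 2): 22 + 25 + (-5) + 11 = 53
σ = (4, 2, 1, 3): 22 + 22 + 27 + 20 = 91
σ = (4, 2, 3, 1): 22 + 22 + (-5) + (-4) = 35
σ = (4, 3, 1, 2): 22 + 1 + 27 + 11 = 61
σ = (4, 3, 2, 1): 22 + 1 + 24 + (-4) = 43
Optimal value attained by: σ = (4, 1, 2, 3).
Answer: det⊕(M) = 91; verdict: SINGULAR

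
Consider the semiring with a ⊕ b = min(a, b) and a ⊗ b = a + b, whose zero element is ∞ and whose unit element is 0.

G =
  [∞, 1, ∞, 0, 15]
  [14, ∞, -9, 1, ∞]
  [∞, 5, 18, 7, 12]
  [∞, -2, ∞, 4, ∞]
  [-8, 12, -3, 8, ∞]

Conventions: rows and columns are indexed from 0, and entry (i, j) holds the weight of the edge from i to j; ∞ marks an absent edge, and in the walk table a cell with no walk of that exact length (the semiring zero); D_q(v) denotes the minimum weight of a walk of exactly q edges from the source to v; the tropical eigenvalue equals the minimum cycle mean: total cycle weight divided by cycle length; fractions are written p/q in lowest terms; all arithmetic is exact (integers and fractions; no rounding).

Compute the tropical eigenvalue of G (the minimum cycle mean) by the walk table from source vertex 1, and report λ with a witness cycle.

q=0: [∞, 0, ∞, ∞, ∞]
q=1: [14, ∞, -9, 1, ∞]
q=2: [∞, -4, 9, -2, 3]
q=3: [-5, -4, -13, -3, 21]
q=4: [10, -8, -13, -6, -1]
q=5: [-9, -8, -17, -7, -1]
Optimal cycle mean attained by: cycle 1->2->1, total (-9) + 5, length 2.
Answer: λ = -2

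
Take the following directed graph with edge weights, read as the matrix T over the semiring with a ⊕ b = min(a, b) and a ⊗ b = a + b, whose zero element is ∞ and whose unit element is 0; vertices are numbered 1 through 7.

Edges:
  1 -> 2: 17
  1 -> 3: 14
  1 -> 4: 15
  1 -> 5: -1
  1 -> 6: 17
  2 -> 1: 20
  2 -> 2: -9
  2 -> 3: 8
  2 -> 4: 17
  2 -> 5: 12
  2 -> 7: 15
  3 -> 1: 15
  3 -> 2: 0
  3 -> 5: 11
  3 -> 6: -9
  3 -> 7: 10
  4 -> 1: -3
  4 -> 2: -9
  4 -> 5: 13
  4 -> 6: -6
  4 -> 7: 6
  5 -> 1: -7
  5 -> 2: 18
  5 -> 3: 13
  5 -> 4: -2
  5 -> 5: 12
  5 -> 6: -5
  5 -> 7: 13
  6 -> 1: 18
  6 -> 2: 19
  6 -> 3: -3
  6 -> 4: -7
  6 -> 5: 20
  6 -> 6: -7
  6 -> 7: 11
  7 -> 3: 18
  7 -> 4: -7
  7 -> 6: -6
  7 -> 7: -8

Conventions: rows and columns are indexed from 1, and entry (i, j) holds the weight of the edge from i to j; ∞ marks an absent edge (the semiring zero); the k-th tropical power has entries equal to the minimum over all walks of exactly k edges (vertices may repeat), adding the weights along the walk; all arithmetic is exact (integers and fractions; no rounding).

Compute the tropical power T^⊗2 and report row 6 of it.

T^⊗2:
  [-8, 6, 12, -3, 11, -6, 12]
  [5, -18, -1, 8, 3, -1, 6]
  [4, -9, -12, -16, 11, -16, 2]
  [6, -18, -9, -13, -4, -13, -2]
  [-5, -11, -8, -12, -8, -12, 4]
  [-10, -16, -10, -14, 6, -14, -1]
  [-10, -16, -9, -15, 6, -14, -16]
Answer: row 6 of T^⊗2 = [-10, -16, -10, -14, 6, -14, -1]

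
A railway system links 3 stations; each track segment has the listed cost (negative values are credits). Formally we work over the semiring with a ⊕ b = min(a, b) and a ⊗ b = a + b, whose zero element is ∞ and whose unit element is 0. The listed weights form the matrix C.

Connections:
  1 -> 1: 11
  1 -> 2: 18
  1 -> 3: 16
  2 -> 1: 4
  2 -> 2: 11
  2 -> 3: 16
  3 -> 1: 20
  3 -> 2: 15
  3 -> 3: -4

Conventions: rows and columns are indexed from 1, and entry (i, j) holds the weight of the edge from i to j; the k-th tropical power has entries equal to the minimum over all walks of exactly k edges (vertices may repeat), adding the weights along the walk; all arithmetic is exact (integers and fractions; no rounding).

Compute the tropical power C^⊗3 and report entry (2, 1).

C^⊗2:
  [22, 29, 12]
  [15, 22, 12]
  [16, 11, -8]
C^⊗3:
  [32, 27, 8]
  [26, 27, 8]
  [12, 7, -12]
Key observation: the optimum is the walk 2->1->1->1, with weight 4 + 11 + 11 = 26.
Optimal value attained by: walk 2->1->1->1.
Answer: (C^⊗3)[2][1] = 26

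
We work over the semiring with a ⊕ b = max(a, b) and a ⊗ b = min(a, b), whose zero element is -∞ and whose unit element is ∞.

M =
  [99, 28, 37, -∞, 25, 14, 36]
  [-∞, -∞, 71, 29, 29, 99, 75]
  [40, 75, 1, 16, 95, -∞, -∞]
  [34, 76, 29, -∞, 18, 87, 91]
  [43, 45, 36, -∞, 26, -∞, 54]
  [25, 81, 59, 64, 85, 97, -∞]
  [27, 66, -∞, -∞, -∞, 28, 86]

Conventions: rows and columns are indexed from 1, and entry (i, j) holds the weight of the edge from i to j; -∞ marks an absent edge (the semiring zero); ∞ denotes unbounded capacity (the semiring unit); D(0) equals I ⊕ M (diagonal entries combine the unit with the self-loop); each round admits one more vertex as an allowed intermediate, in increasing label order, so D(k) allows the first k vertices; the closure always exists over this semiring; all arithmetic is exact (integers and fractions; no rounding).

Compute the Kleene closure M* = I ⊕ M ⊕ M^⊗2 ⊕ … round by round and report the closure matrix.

D(0):
  [∞, 28, 37, -∞, 25, 14, 36]
  [-∞, ∞, 71, 29, 29, 99, 75]
  [40, 75, ∞, 16, 95, -∞, -∞]
  [34, 76, 29, ∞, 18, 87, 91]
  [43, 45, 36, -∞, ∞, -∞, 54]
  [25, 81, 59, 64, 85, ∞, -∞]
  [27, 66, -∞, -∞, -∞, 28, ∞]
D(1):
  [∞, 28, 37, -∞, 25, 14, 36]
  [-∞, ∞, 71, 29, 29, 99, 75]
  [40, 75, ∞, 16, 95, 14, 36]
  [34, 76, 34, ∞, 25, 87, 91]
  [43, 45, 37, -∞, ∞, 14, 54]
  [25, 81, 59, 64, 85, ∞, 25]
  [27, 66, 27, -∞, 25, 28, ∞]
D(2):
  [∞, 28, 37, 28, 28, 28, 36]
  [-∞, ∞, 71, 29, 29, 99, 75]
  [40, 75, ∞, 29, 95, 75, 75]
  [34, 76, 71, ∞, 29, 87, 91]
  [43, 45, 45, 29, ∞, 45, 54]
  [25, 81, 71, 64, 85, ∞, 75]
  [27, 66, 66, 29, 29, 66, ∞]
D(3):
  [∞, 37, 37, 29, 37, 37, 37]
  [40, ∞, 71, 29, 71, 99, 75]
  [40, 75, ∞, 29, 95, 75, 75]
  [40, 76, 71, ∞, 71, 87, 91]
  [43, 45, 45, 29, ∞, 45, 54]
  [40, 81, 71, 64, 85, ∞, 75]
  [40, 66, 66, 29, 66, 66, ∞]
D(4):
  [∞, 37, 37, 29, 37, 37, 37]
  [40, ∞, 71, 29, 71, 99, 75]
  [40, 75, ∞, 29, 95, 75, 75]
  [40, 76, 71, ∞, 71, 87, 91]
  [43, 45, 45, 29, ∞, 45, 54]
  [40, 81, 71, 64, 85, ∞, 75]
  [40, 66, 66, 29, 66, 66, ∞]
D(5):
  [∞, 37, 37, 29, 37, 37, 37]
  [43, ∞, 71, 29, 71, 99, 75]
  [43, 75, ∞, 29, 95, 75, 75]
  [43, 76, 71, ∞, 71, 87, 91]
  [43, 45, 45, 29, ∞, 45, 54]
  [43, 81, 71, 64, 85, ∞, 75]
  [43, 66, 66, 29, 66, 66, ∞]
D(6):
  [∞, 37, 37, 37, 37, 37, 37]
  [43, ∞, 71, 64, 85, 99, 75]
  [43, 75, ∞, 64, 95, 75, 75]
  [43, 81, 71, ∞, 85, 87, 91]
  [43, 45, 45, 45, ∞, 45, 54]
  [43, 81, 71, 64, 85, ∞, 75]
  [43, 66, 66, 64, 66, 66, ∞]
D(7):
  [∞, 37, 37, 37, 37, 37, 37]
  [43, ∞, 71, 64, 85, 99, 75]
  [43, 75, ∞, 64, 95, 75, 75]
  [43, 81, 71, ∞, 85, 87, 91]
  [43, 54, 54, 54, ∞, 54, 54]
  [43, 81, 71, 64, 85, ∞, 75]
  [43, 66, 66, 64, 66, 66, ∞]
Answer: M* = [[∞, 37, 37, 37, 37, 37, 37], [43, ∞, 71, 64, 85, 99, 75], [43, 75, ∞, 64, 95, 75, 75], [43, 81, 71, ∞, 85, 87, 91], [43, 54, 54, 54, ∞, 54, 54], [43, 81, 71, 64, 85, ∞, 75], [43, 66, 66, 64, 66, 66, ∞]]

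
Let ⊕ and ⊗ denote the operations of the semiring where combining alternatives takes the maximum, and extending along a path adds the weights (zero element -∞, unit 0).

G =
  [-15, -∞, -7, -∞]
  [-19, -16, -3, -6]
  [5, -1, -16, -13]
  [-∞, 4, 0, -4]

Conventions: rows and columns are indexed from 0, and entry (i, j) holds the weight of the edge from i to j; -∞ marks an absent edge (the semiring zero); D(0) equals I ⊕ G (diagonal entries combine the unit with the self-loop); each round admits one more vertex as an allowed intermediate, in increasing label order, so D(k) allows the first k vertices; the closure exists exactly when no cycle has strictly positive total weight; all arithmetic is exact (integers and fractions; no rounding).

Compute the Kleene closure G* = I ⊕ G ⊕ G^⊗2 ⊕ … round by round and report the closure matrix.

D(0):
  [0, -∞, -7, -∞]
  [-19, 0, -3, -6]
  [5, -1, 0, -13]
  [-∞, 4, 0, 0]
D(1):
  [0, -∞, -7, -∞]
  [-19, 0, -3, -6]
  [5, -1, 0, -13]
  [-∞, 4, 0, 0]
D(2):
  [0, -∞, -7, -∞]
  [-19, 0, -3, -6]
  [5, -1, 0, -7]
  [-15, 4, 1, 0]
D(3):
  [0, -8, -7, -14]
  [2, 0, -3, -6]
  [5, -1, 0, -7]
  [6, 4, 1, 0]
D(4):
  [0, -8, -7, -14]
  [2, 0, -3, -6]
  [5, -1, 0, -7]
  [6, 4, 1, 0]
Answer: G* = [[0, -8, -7, -14], [2, 0, -3, -6], [5, -1, 0, -7], [6, 4, 1, 0]]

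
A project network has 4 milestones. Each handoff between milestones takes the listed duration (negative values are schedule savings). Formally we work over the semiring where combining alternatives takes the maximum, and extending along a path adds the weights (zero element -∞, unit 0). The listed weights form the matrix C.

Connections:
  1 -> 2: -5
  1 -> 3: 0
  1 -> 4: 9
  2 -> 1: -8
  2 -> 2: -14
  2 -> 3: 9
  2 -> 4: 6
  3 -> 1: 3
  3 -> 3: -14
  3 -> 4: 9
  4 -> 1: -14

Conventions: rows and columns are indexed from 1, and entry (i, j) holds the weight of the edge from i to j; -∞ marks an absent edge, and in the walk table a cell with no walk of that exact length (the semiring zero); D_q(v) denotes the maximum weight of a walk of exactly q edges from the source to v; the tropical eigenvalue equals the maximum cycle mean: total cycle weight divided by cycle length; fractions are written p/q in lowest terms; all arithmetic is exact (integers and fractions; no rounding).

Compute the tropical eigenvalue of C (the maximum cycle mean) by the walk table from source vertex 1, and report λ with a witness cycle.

q=0: [0, -∞, -∞, -∞]
q=1: [-∞, -5, 0, 9]
q=2: [3, -19, 4, 9]
q=3: [7, -2, 3, 13]
q=4: [6, 2, 7, 16]
Optimal cycle mean attained by: cycle 1->2->3->1, total (-5) + 9 + 3, length 3.
Answer: λ = 7/3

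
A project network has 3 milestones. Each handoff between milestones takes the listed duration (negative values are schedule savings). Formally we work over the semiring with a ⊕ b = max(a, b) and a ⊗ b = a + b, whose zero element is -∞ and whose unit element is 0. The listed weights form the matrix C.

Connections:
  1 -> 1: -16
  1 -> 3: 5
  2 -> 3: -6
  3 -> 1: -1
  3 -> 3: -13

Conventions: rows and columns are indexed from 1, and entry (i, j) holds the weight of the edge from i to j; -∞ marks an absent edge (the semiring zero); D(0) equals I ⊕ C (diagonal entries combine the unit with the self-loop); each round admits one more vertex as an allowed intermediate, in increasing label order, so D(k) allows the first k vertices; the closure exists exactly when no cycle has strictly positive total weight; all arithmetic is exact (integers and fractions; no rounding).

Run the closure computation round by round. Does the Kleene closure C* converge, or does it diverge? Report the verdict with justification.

D(0):
  [0, -∞, 5]
  [-∞, 0, -6]
  [-1, -∞, 0]
Detection: at round 1, diagonal entry (3, 3) turns strictly positive.
Key observation: the cycle 3->1->3 has total weight (-1) + 5, which is strictly positive.
Answer: DIVERGES — positive cycle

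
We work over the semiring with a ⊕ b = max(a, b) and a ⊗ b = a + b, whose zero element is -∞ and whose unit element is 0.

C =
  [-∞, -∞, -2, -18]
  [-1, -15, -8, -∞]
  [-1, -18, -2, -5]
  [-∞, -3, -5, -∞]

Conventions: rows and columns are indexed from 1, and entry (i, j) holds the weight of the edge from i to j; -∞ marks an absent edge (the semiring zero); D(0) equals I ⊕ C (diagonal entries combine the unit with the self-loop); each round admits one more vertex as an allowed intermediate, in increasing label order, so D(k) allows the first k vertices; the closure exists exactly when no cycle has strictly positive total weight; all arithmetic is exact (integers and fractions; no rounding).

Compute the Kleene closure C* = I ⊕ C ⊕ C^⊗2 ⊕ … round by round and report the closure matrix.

D(0):
  [0, -∞, -2, -18]
  [-1, 0, -8, -∞]
  [-1, -18, 0, -5]
  [-∞, -3, -5, 0]
D(1):
  [0, -∞, -2, -18]
  [-1, 0, -3, -19]
  [-1, -18, 0, -5]
  [-∞, -3, -5, 0]
D(2):
  [0, -∞, -2, -18]
  [-1, 0, -3, -19]
  [-1, -18, 0, -5]
  [-4, -3, -5, 0]
D(3):
  [0, -20, -2, -7]
  [-1, 0, -3, -8]
  [-1, -18, 0, -5]
  [-4, -3, -5, 0]
D(4):
  [0, -10, -2, -7]
  [-1, 0, -3, -8]
  [-1, -8, 0, -5]
  [-4, -3, -5, 0]
Answer: C* = [[0, -10, -2, -7], [-1, 0, -3, -8], [-1, -8, 0, -5], [-4, -3, -5, 0]]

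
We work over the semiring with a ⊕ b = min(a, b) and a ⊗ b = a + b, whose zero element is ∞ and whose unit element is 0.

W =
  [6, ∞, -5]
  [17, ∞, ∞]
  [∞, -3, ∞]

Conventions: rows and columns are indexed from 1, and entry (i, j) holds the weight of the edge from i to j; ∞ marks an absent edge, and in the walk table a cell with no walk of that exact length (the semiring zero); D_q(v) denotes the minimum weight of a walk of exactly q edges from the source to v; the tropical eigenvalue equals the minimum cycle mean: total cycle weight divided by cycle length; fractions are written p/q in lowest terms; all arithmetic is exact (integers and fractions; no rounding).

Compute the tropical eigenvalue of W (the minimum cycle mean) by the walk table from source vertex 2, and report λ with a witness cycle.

q=0: [∞, 0, ∞]
q=1: [17, ∞, ∞]
q=2: [23, ∞, 12]
q=3: [29, 9, 18]
Optimal cycle mean attained by: cycle 1->3->2->1, total (-5) + (-3) + 17, length 3.
Answer: λ = 3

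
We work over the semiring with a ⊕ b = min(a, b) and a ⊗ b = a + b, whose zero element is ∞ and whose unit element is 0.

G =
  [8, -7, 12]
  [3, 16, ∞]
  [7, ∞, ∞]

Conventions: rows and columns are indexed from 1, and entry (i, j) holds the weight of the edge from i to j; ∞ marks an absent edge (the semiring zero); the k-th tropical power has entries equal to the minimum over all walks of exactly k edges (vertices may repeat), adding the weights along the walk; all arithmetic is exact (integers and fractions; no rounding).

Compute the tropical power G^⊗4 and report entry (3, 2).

G^⊗2:
  [-4, 1, 20]
  [11, -4, 15]
  [15, 0, 19]
G^⊗3:
  [4, -11, 8]
  [-1, 4, 23]
  [3, 8, 27]
G^⊗4:
  [-8, -3, 16]
  [7, -8, 11]
  [11, -4, 15]
Key observation: the optimum is the walk 3->1->2->1->2, with weight 7 + (-7) + 3 + (-7) = -4.
Optimal value attained by: walk 3->1->2->1->2.
Answer: (G^⊗4)[3][2] = -4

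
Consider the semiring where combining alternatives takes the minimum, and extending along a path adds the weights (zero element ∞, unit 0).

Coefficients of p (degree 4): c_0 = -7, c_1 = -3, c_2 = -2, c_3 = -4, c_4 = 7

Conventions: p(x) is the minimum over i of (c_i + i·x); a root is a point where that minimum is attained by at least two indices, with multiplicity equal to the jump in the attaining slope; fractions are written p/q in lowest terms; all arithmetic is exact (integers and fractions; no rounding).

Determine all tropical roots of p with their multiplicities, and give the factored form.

hull edge (i=0, c=-7) to (i=3, c=-4): slope 1, span 3
hull edge (i=3, c=-4) to (i=4, c=7): slope 11, span 1
Factored form: p(x) = 7 ⊗ (x ⊕ (-11)) ⊗ (x ⊕ (-1)) ⊗ (x ⊕ (-1)) ⊗ (x ⊕ (-1))
Answer: roots = -11 (mult 1), -1 (mult 3)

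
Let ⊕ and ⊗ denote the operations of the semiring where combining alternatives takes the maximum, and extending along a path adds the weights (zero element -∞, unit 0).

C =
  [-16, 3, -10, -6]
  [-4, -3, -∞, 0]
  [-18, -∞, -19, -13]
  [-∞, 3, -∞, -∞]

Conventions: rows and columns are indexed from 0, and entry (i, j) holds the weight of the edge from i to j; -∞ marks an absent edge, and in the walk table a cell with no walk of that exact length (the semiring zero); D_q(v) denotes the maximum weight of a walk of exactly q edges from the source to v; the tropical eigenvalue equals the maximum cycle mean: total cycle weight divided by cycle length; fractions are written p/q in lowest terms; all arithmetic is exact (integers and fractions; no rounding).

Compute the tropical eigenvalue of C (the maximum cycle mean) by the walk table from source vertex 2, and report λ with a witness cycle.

q=0: [-∞, -∞, 0, -∞]
q=1: [-18, -∞, -19, -13]
q=2: [-34, -10, -28, -24]
q=3: [-14, -13, -44, -10]
q=4: [-17, -7, -24, -13]
Optimal cycle mean attained by: cycle 1->3->1, total 0 + 3, length 2.
Answer: λ = 3/2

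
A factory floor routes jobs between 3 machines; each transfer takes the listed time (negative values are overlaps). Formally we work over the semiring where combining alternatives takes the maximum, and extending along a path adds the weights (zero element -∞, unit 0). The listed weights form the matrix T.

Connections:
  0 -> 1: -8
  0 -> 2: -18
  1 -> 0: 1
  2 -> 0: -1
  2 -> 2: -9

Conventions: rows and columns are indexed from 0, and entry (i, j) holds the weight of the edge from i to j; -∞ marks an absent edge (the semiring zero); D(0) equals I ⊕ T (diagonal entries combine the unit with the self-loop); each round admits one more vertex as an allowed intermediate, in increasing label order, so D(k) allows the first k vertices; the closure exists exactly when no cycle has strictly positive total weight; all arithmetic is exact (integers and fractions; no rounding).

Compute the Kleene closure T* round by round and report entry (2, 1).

D(0):
  [0, -8, -18]
  [1, 0, -∞]
  [-1, -∞, 0]
D(1):
  [0, -8, -18]
  [1, 0, -17]
  [-1, -9, 0]
D(2):
  [0, -8, -18]
  [1, 0, -17]
  [-1, -9, 0]
D(3):
  [0, -8, -18]
  [1, 0, -17]
  [-1, -9, 0]
Answer: T*[2][1] = -9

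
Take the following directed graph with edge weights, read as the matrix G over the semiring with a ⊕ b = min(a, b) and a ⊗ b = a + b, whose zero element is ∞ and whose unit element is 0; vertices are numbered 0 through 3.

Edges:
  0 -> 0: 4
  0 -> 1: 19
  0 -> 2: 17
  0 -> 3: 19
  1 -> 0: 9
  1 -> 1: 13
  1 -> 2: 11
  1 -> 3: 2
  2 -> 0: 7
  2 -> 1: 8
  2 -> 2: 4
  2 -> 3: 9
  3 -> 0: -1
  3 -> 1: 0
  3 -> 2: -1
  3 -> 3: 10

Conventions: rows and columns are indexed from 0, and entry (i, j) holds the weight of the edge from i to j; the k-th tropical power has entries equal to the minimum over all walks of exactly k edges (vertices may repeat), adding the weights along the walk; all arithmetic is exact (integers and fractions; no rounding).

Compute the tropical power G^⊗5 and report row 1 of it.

G^⊗2:
  [8, 19, 18, 21]
  [1, 2, 1, 12]
  [8, 9, 8, 10]
  [3, 7, 3, 2]
G^⊗3:
  [12, 21, 20, 21]
  [5, 9, 5, 4]
  [9, 10, 9, 11]
  [1, 2, 1, 9]
G^⊗4:
  [16, 21, 20, 23]
  [3, 4, 3, 11]
  [10, 11, 10, 12]
  [5, 9, 5, 4]
G^⊗5:
  [20, 23, 22, 23]
  [7, 11, 7, 6]
  [11, 12, 11, 13]
  [3, 4, 3, 11]
Answer: row 1 of G^⊗5 = [7, 11, 7, 6]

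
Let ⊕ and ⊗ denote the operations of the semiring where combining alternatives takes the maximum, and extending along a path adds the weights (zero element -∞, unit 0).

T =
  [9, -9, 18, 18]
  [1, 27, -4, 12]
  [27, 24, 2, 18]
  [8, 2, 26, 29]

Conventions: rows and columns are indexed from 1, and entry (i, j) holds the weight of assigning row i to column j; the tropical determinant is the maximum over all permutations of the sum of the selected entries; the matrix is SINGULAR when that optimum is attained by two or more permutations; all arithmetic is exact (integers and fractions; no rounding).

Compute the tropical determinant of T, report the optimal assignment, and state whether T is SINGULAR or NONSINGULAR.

σ = (1, 2, 3, 4): 9 + 27 + 2 + 29 = 67
σ = (1, 2, 4, 3): 9 + 27 + 18 + 26 = 80
σ = (1, 3, 2, 4): 9 + (-4) + 24 + 29 = 58
σ = (1, 3, 4, 2): 9 + (-4) + 18 + 2 = 25
σ = (1, 4, 2, 3): 9 + 12 + 24 + 26 = 71
σ = (1, 4, 3, 2): 9 + 12 + 2 + 2 = 25
σ = (2, 1, 3, 4): (-9) + 1 + 2 + 29 = 23
σ = (2, 1, 4, 3): (-9) + 1 + 18 + 26 = 36
σ = (2, 3, 1, 4): (-9) + (-4) + 27 + 29 = 43
σ = (2, 3, 4, 1): (-9) + (-4) + 18 + 8 = 13
σ = (2, 4, 1, 3): (-9) + 12 + 27 + 26 = 56
σ = (2, 4, 3, 1): (-9) + 12 + 2 + 8 = 13
σ = (3, 1, 2, 4): 18 + 1 + 24 + 29 = 72
σ = (3, 1, 4, 2): 18 + 1 + 18 + 2 = 39
σ = (3, 2, 1, 4): 18 + 27 + 27 + 29 = 101
σ = (3, 2, 4, 1): 18 + 27 + 18 + 8 = 71
σ = (3, 4, 1, 2): 18 + 12 + 27 + 2 = 59
σ = (3, 4, 2, 1): 18 + 12 + 24 + 8 = 62
σ = (4, 1, 2, 3): 18 + 1 + 24 + 26 = 69
σ = (4, 1, 3, 2): 18 + 1 + 2 + 2 = 23
σ = (4, 2, 1, 3): 18 + 27 + 27 + 26 = 98
σ = (4, 2, 3, 1): 18 + 27 + 2 + 8 = 55
σ = (4, 3, 1, 2): 18 + (-4) + 27 + 2 = 43
σ = (4, 3, 2, 1): 18 + (-4) + 24 + 8 = 46
Optimal value attained by: σ = (3, 2, 1, 4).
Answer: det⊕(T) = 101; verdict: NONSINGULAR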